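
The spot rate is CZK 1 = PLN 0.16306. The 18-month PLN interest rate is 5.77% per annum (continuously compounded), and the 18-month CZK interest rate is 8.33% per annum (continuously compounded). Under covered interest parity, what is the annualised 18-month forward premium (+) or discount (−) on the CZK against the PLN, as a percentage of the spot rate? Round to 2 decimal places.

T = 18/12 years.
CIP forward (PLN per CZK) = 0.16306 × 1.0904059/1.1330918 = 0.15691719.
Annualised premium = (F − S)/S × (1/T) = (0.15691719 − 0.16306)/0.16306 ÷ (18/12) = -2.51%.

-2.51%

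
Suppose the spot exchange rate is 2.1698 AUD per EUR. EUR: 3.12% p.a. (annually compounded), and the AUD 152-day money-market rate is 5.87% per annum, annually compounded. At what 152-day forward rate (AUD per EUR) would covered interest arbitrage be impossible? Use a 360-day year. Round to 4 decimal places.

T = 152/360 years.
Growth of 1 AUD over T: (1 + 0.0587)^(152/360) = 1.0243767.
EUR accumulates by (1 + 0.0312)^(152/360) = 1.0130565.
So F = 2.1698 × 1.0243767 / 1.0130565 = 2.194046 (AUD/EUR).

2.1940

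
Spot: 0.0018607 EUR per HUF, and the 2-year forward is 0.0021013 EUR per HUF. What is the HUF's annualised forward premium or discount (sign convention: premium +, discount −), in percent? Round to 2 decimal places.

T = 2 years.
HUF trades forward at +12.93062% vs spot over the period.
Annualise by dividing by T: 0.1293062 / 2 = 0.064653 → 6.47%.

+6.47%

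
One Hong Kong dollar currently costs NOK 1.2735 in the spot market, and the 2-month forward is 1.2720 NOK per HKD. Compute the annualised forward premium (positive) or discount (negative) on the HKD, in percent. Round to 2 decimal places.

-0.71%

T = 2/12 years.
Period premium: (1.2720 − 1.2735)/1.2735 = -0.0011779.
×(1/T) gives -0.71% p.a.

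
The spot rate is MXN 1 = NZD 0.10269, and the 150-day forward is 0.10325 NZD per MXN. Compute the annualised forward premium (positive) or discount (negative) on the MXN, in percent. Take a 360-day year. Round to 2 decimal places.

T = 150/360 years.
Period premium: (0.10325 − 0.10269)/0.10269 = 0.0054533.
Per annum: 0.0054533 / (150/360) = 0.013088 = 1.31%.

+1.31%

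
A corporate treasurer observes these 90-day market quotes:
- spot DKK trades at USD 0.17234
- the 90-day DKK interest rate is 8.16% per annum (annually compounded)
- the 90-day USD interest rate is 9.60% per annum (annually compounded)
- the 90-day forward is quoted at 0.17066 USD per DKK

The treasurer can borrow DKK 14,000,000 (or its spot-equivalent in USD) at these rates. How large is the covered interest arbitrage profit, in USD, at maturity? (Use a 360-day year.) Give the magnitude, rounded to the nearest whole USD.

USD 32,135

T = 90/360 years.
Invest the DKK and cover forward: 14,000,000 × 1.019803903 × 0.17066 = USD 2,436,556.28.
Convert at spot and invest in USD: 14,000,000 × 0.17234 × 1.023181404 = USD 2,468,691.16.
The quoted forward undervalues DKK, so borrow DKK, convert to USD at spot, deposit the USD at 9.60%, and buy DKK forward at 0.17066 to cover the loan.
Arbitrage profit = |2,436,556.28 − 2,468,691.16| = USD 32,135.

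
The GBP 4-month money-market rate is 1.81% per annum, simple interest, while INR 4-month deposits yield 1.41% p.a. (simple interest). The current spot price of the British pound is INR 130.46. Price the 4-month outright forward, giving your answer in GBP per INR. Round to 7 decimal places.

T = 4/12 years.
INR accumulates by 1 + 0.0141×4/12 = 1.004700.
GBP growth factor: 1 + 0.0181×4/12 = 1.0060333.
Forward (INR per GBP) = 130.46 × 1.004700 / 1.0060333 = 130.2871.
Invert for GBP per INR: 1 / 130.2871 = 0.0076754.

0.0076754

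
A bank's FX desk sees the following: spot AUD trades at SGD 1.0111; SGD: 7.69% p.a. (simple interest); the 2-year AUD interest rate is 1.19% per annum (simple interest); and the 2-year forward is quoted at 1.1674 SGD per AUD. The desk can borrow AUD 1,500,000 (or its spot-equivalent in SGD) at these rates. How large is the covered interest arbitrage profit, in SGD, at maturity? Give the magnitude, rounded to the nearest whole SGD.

T = 2 years.
Invest the AUD and cover forward: 1,500,000 × 1.023800 × 1.1674 = SGD 1,792,776.18.
Convert at spot and invest in SGD: 1,500,000 × 1.0111 × 1.153800 = SGD 1,749,910.77.
The quoted forward overvalues AUD, so borrow SGD, buy AUD at spot, deposit the AUD at 1.19%, and sell the proceeds forward at 1.1674.
Arbitrage profit = |1,792,776.18 − 1,749,910.77| = SGD 42,865.

SGD 42,865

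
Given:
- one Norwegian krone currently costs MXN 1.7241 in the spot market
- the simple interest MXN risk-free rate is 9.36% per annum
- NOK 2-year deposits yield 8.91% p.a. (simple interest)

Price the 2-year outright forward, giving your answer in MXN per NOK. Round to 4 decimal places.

1.7373

T = 2 years.
Growth of 1 MXN over T: 1 + 0.0936×2 = 1.187200.
Growth of 1 NOK over T: 1 + 0.0891×2 = 1.178200.
Forward (MXN per NOK) = 1.7241 × 1.187200 / 1.178200 = 1.737270.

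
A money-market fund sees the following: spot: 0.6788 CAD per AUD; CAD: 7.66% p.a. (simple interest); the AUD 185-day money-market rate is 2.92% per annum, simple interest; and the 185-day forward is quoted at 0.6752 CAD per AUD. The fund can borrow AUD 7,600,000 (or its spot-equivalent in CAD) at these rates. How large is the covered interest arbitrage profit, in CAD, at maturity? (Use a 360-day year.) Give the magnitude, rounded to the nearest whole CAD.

T = 185/360 years.
Invest the AUD and cover forward: 7,600,000 × 1.015005556 × 0.6752 = CAD 5,208,521.31.
Convert at spot and invest in CAD: 7,600,000 × 0.6788 × 1.039363889 = CAD 5,361,953.58.
The quoted forward undervalues AUD, so borrow AUD, convert to CAD at spot, deposit the CAD at 7.66%, and buy AUD forward at 0.6752 to cover the loan.
Arbitrage profit = |5,208,521.31 − 5,361,953.58| = CAD 153,432.

CAD 153,432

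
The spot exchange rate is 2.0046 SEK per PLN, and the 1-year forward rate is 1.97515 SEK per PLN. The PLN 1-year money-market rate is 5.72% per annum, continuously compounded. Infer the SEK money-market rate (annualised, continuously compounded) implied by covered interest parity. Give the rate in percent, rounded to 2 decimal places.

4.24%

T = 1 year.
By CIP, F/S equals the SEK-to-PLN growth ratio: 1.97515/2.0046 = 0.9853088.
PLN growth factor: e^(0.0572×1) = 1.0588676.
Hence g_SEK = 1.0433116.
r = ln(1.0433116)/1 = 0.042400 → 4.24%.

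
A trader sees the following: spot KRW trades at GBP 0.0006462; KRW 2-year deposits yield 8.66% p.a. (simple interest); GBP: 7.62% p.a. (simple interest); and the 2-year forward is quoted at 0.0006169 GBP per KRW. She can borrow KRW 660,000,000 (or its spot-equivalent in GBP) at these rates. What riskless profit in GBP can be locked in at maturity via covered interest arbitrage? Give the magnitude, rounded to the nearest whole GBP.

T = 2 years.
Invest the KRW and cover forward: 660,000,000 × 1.173200 × 0.0006169 = GBP 477,673.07.
Convert at spot and invest in GBP: 660,000,000 × 0.0006462 × 1.152400 = GBP 491,489.38.
The quoted forward undervalues KRW, so borrow KRW, convert to GBP at spot, deposit the GBP at 7.62%, and buy KRW forward at 0.0006169 to cover the loan.
Arbitrage profit = |477,673.07 − 491,489.38| = GBP 13,816.

GBP 13,816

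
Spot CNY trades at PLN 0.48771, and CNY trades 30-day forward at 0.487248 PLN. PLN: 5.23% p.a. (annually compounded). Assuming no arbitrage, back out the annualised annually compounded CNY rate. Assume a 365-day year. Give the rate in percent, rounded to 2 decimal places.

6.45%

T = 30/365 years.
F/S = 0.487248/0.48771 = 0.9990527 = (growth of PLN) / (growth of CNY).
The PLN side grows by (1 + 0.0523)^(30/365) = 1.0041988.
So the CNY growth factor = 1.005151.
r = 1.005151^(365/30) − 1 = 0.064505 → 6.45%.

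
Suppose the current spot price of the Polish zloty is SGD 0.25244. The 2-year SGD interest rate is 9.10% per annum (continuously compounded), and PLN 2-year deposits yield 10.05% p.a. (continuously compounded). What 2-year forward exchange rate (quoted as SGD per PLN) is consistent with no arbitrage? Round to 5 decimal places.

T = 2 years.
SGD growth factor: e^(0.0910×2) = 1.1996142.
Growth of 1 PLN over T: e^(0.1005×2) = 1.2226248.
So F = 0.25244 × 1.1996142 / 1.2226248 = 0.2476889 (SGD/PLN).

0.24769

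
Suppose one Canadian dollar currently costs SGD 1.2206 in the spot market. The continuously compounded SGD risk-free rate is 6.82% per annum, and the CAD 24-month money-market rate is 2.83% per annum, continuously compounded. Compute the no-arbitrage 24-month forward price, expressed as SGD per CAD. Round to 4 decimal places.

1.3220

T = 2 years.
Growth of 1 SGD over T: e^(0.0682×2) = 1.1461403.
CAD accumulates by e^(0.0283×2) = 1.0582324.
CIP: F = S · (grow SGD)/(grow CAD) = 1.2206 × 1.1461403/1.0582324 = 1.321996 SGD per CAD.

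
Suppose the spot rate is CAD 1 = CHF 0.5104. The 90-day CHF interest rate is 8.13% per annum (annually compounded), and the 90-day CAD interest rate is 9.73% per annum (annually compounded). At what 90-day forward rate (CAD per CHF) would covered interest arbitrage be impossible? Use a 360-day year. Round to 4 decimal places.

1.9665

T = 90/360 years.
CHF accumulates by (1 + 0.0813)^(90/360) = 1.0197332.
Growth of 1 CAD over T: (1 + 0.0973)^(90/360) = 1.0234847.
Forward (CHF per CAD) = 0.5104 × 1.0197332 / 1.0234847 = 0.5085292.
Quoted the other way: 1/0.5085292 = 1.9665 CAD per CHF.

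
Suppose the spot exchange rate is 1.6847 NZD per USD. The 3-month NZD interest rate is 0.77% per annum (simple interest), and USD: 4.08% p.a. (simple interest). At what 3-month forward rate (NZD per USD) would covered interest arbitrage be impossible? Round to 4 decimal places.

T = 3/12 years.
NZD accumulates by 1 + 0.0077×3/12 = 1.001925.
USD growth factor: 1 + 0.0408×3/12 = 1.010200.
CIP: F = S · (grow NZD)/(grow USD) = 1.6847 × 1.001925/1.010200 = 1.670900 NZD per USD.

1.6709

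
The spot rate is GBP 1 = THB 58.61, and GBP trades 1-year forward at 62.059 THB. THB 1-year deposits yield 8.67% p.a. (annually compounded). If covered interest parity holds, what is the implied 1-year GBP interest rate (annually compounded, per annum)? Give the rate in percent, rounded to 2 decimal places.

2.63%

T = 1 year.
CIP gives F = S · g_THB/g_GBP, so g_THB/g_GBP = 62.059/58.61 = 1.0588466.
THB growth factor: (1 + 0.0867)^1 = 1.086700.
Hence g_GBP = 1.0263054.
r = 1.0263054^(1/1) − 1 = 0.026305 → 2.63%.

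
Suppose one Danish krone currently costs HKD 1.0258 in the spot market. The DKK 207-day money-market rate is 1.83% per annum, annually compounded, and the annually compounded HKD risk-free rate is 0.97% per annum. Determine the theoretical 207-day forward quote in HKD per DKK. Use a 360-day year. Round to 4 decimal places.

T = 207/360 years.
Growth of 1 HKD over T: (1 + 0.0097)^(207/360) = 1.0055661.
DKK growth factor: (1 + 0.0183)^(207/360) = 1.0104819.
So F = 1.0258 × 1.0055661 / 1.0104819 = 1.020810 (HKD/DKK).

1.0208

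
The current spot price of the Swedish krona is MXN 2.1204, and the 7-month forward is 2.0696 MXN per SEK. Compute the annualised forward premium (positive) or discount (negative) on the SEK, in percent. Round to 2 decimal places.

T = 7/12 years.
Period premium: (2.0696 − 2.1204)/2.1204 = -0.0239577.
×(1/T) gives -4.11% p.a.

-4.11%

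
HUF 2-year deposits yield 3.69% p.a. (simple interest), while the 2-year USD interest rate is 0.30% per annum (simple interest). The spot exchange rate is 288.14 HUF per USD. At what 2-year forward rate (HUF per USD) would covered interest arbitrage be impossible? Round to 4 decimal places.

307.5594

T = 2 years.
Growth of 1 HUF over T: 1 + 0.0369×2 = 1.073800.
USD growth factor: 1 + 0.0030×2 = 1.006000.
Forward (HUF per USD) = 288.14 × 1.073800 / 1.006000 = 307.559376.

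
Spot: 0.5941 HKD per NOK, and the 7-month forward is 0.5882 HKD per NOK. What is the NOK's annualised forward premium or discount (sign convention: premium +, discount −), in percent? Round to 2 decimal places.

T = 7/12 years.
(F − S)/S = (0.5882 − 0.5941)/0.5941 = -0.0099310.
Annualise by dividing by T: -0.0099310 / (7/12) = -0.017025 → -1.70%.

-1.70%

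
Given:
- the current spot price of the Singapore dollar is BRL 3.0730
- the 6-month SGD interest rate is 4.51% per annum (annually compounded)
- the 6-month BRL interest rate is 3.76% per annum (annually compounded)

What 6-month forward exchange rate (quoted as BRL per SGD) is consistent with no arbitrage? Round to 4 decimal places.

3.0620

T = 6/12 years.
Growth of 1 BRL over T: (1 + 0.0376)^(6/12) = 1.0186265.
SGD growth factor: (1 + 0.0451)^(6/12) = 1.0223013.
So F = 3.073 × 1.0186265 / 1.0223013 = 3.061954 (BRL/SGD).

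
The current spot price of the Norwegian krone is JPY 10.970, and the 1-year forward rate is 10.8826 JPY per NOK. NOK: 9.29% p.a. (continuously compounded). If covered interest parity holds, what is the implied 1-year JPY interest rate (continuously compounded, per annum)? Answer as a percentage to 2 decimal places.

8.49%

T = 1 year.
CIP gives F = S · g_JPY/g_NOK, so g_JPY/g_NOK = 10.8826/10.97 = 0.9920328.
NOK growth factor: e^(0.0929×1) = 1.097352.
So the JPY growth factor = 1.0886092.
r = ln(1.0886092)/1 = 0.084901 → 8.49%.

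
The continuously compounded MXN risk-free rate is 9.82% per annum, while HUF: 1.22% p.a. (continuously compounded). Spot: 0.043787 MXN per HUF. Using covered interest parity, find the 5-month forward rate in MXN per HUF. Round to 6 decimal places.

0.045384

T = 5/12 years.
Growth of 1 MXN over T: e^(0.0982×5/12) = 1.0417653.
HUF growth factor: e^(0.0122×5/12) = 1.0050963.
CIP: F = S · (grow MXN)/(grow HUF) = 0.043787 × 1.0417653/1.0050963 = 0.04538448 MXN per HUF.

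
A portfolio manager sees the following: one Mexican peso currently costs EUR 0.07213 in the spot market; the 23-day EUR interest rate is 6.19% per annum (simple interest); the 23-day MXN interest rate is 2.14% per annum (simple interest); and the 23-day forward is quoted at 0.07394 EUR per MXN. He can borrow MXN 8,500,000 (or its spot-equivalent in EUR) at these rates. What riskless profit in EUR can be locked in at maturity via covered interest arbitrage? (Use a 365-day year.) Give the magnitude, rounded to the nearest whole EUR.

EUR 13,841

T = 23/365 years.
Route A — deposit MXN, sell forward: 8,500,000 × 1.00134849 × 0.07394 = EUR 629,337.51.
Route B — convert at spot, deposit EUR: 8,500,000 × 0.07213 × 1.00390055 = EUR 615,496.45.
The quoted forward overvalues MXN, so borrow EUR, buy MXN at spot, deposit the MXN at 2.14%, and sell the proceeds forward at 0.07394.
Profit = 629,337.51 − 615,496.45 = EUR 13,841.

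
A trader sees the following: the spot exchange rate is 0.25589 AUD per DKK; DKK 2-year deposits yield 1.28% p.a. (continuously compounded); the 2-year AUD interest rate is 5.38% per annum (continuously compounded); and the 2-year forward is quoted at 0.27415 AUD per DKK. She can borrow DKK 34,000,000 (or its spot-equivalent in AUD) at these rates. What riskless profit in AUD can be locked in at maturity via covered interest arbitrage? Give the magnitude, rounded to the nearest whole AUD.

AUD 125,828

T = 2 years.
Route A — deposit DKK, sell forward: 34,000,000 × 1.025930494 × 0.27415 = AUD 9,562,800.73.
Route B — convert at spot, deposit AUD: 34,000,000 × 0.25589 × 1.113602215 = AUD 9,688,628.81.
The quoted forward undervalues DKK, so borrow DKK, convert to AUD at spot, deposit the AUD at 5.38%, and buy DKK forward at 0.27415 to cover the loan.
Profit = 9,688,628.81 − 9,562,800.73 = AUD 125,828.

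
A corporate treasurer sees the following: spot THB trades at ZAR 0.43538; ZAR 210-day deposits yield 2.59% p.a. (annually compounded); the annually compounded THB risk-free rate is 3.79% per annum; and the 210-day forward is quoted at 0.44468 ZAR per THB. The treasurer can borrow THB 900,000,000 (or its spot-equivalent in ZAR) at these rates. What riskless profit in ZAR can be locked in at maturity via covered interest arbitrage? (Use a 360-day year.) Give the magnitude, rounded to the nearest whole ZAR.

T = 210/360 years.
Keep in THB, deliver into the forward: 900,000,000·1.02193682409·0.44468 = ZAR 408,991,380.24.
Swap to ZAR now, deposit: 900,000,000·0.43538·1.01502779301 = ZAR 397,730,520.47.
The quoted forward overvalues THB, so borrow ZAR, buy THB at spot, deposit the THB at 3.79%, and sell the proceeds forward at 0.44468.
The gap between the two covered legs is ZAR 11,260,860.

ZAR 11,260,860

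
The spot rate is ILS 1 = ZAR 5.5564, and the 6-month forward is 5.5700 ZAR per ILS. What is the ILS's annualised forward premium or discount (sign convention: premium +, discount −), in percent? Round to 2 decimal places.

T = 6/12 years.
(F − S)/S = (5.5700 − 5.5564)/5.5564 = 0.0024476.
Per annum: 0.0024476 / (6/12) = 0.004895 = 0.49%.

+0.49%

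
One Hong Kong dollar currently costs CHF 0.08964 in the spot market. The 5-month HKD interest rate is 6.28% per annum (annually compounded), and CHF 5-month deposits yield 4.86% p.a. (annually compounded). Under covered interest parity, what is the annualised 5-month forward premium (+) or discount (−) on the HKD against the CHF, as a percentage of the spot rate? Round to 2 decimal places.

-1.34%

T = 5/12 years.
CIP forward (CHF per HKD) = 0.08964 × 1.0199701/1.0257026 = 0.08913902.
(F − S)/S ÷ T = (0.08913902 − 0.08964)/0.08964/(5/12) = -0.013413 → -1.34%.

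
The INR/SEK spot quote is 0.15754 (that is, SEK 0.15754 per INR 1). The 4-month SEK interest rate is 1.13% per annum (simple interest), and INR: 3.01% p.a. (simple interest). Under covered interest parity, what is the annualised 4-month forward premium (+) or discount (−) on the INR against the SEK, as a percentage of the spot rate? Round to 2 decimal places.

-1.86%

T = 4/12 years.
F = S · g_SEK/g_INR = 0.15754 × 1.0037667/1.0100333 = 0.15656257.
Annualised premium = (F − S)/S × (1/T) = (0.15656257 − 0.15754)/0.15754 ÷ (4/12) = -1.86%.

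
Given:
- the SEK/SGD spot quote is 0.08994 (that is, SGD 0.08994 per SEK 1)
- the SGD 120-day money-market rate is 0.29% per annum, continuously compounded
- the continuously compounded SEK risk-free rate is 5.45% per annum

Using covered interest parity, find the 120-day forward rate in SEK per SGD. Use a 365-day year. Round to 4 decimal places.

T = 120/365 years.
Growth of 1 SGD over T: e^(0.0029×120/365) = 1.00095388.
SEK accumulates by e^(0.0545×120/365) = 1.0180793.
So F = 0.08994 × 1.00095388 / 1.0180793 = 0.088427092 (SGD/SEK).
Quoted the other way: 1/0.088427092 = 11.3088 SEK per SGD.

11.3088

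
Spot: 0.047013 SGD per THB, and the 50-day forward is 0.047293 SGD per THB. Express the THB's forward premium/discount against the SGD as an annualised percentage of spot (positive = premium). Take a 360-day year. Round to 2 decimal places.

+4.29%

T = 50/360 years.
Period premium: (0.047293 − 0.047013)/0.047013 = 0.0059558.
Per annum: 0.0059558 / (50/360) = 0.042882 = 4.29%.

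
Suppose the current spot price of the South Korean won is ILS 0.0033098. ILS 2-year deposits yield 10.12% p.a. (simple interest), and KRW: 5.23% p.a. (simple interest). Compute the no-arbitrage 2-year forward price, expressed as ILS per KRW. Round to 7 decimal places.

T = 2 years.
Growth of 1 ILS over T: 1 + 0.1012×2 = 1.202400.
Growth of 1 KRW over T: 1 + 0.0523×2 = 1.104600.
Forward (ILS per KRW) = 0.0033098 × 1.202400 / 1.104600 = 0.003602846.

0.0036028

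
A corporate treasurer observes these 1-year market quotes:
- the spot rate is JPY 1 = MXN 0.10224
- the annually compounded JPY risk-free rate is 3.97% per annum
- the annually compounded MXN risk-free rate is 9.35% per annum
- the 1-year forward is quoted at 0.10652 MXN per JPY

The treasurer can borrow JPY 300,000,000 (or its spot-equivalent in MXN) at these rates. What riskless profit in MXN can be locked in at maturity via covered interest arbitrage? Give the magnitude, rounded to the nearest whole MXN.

MXN 315,179

T = 1 year.
Route A — deposit JPY, sell forward: 300,000,000 × 1.039700 × 0.10652 = MXN 33,224,653.20.
Route B — convert at spot, deposit MXN: 300,000,000 × 0.10224 × 1.093500 = MXN 33,539,832.00.
The quoted forward undervalues JPY, so borrow JPY, convert to MXN at spot, deposit the MXN at 9.35%, and buy JPY forward at 0.10652 to cover the loan.
The gap between the two covered legs is MXN 315,179.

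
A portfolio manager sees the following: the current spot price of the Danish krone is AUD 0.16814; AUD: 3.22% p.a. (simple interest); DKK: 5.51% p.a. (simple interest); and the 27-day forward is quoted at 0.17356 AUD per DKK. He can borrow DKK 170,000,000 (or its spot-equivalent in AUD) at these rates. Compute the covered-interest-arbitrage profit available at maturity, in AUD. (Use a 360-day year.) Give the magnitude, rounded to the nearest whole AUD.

T = 27/360 years.
Keep in DKK, deliver into the forward: 170,000,000·1.0041325·0.17356 = AUD 29,627,130.24.
Swap to AUD now, deposit: 170,000,000·0.16814·1.002415 = AUD 28,652,829.88.
The quoted forward overvalues DKK, so borrow AUD, buy DKK at spot, deposit the DKK at 5.51%, and sell the proceeds forward at 0.17356.
Arbitrage profit = |29,627,130.24 − 28,652,829.88| = AUD 974,300.

AUD 974,300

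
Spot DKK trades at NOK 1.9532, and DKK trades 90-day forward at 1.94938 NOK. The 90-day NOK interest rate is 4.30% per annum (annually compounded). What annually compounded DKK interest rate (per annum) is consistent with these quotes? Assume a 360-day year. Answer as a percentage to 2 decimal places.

5.12%

T = 90/360 years.
F/S = 1.94938/1.9532 = 0.9980442 = (growth of NOK) / (growth of DKK).
The NOK side grows by (1 + 0.0430)^(90/360) = 1.0105809.
That pins the DKK growth at 1.0125613.
Annualise: 1.0125613^(360/90) − 1 = 0.051200 = 5.12%.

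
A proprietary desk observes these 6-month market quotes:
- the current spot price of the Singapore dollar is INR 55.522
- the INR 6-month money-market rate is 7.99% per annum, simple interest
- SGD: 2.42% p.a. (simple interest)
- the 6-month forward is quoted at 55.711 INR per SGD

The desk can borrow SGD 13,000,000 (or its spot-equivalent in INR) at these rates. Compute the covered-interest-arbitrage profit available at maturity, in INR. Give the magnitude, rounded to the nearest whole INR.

INR 17,615,010

T = 6/12 years.
Invest the SGD and cover forward: 13,000,000 × 1.012100 × 55.711 = INR 733,006,340.30.
Convert at spot and invest in INR: 13,000,000 × 55.522 × 1.039950 = INR 750,621,350.70.
The quoted forward undervalues SGD, so borrow SGD, convert to INR at spot, deposit the INR at 7.99%, and buy SGD forward at 55.711 to cover the loan.
The gap between the two covered legs is INR 17,615,010.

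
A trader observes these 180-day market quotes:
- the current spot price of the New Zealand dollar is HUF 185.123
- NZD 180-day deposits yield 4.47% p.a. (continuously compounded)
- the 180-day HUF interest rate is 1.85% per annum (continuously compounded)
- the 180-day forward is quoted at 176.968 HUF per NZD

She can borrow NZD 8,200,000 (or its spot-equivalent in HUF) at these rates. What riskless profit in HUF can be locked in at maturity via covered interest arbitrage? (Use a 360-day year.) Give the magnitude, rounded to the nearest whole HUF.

T = 180/360 years.
Keep in NZD, deliver into the forward: 8,200,000·1.022601632415·176.968 = HUF 1,483,935,678.62.
Swap to HUF now, deposit: 8,200,000·185.123·1.009292913464 = HUF 1,532,115,322.56.
The quoted forward undervalues NZD, so borrow NZD, convert to HUF at spot, deposit the HUF at 1.85%, and buy NZD forward at 176.968 to cover the loan.
Arbitrage profit = |1,483,935,678.62 − 1,532,115,322.56| = HUF 48,179,644.

HUF 48,179,644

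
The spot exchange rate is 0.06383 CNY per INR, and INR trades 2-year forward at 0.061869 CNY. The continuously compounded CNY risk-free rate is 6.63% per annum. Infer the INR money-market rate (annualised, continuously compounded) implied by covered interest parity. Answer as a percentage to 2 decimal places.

8.19%

T = 2 years.
F/S = 0.061869/0.06383 = 0.9692778 = (growth of CNY) / (growth of INR).
CNY growth factor: e^(0.0663×2) = 1.1417932.
Hence g_INR = 1.1779834.
r = ln(1.1779834)/2 = 0.081902 → 8.19%.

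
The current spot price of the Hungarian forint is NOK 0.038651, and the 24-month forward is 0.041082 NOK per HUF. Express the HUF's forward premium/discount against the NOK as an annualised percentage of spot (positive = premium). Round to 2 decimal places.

+3.14%

T = 2 years.
(F − S)/S = (0.041082 − 0.038651)/0.038651 = 0.0628962.
×(1/T) gives 3.14% p.a.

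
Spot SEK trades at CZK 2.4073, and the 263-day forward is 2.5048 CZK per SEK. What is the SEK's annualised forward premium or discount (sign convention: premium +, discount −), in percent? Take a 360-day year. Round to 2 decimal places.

+5.54%

T = 263/360 years.
(F − S)/S = (2.5048 − 2.4073)/2.4073 = 0.0405018.
Per annum: 0.0405018 / (263/360) = 0.055440 = 5.54%.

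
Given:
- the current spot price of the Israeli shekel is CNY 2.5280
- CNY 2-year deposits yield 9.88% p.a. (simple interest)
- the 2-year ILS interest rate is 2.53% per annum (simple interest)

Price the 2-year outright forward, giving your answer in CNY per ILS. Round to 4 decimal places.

T = 2 years.
CNY growth factor: 1 + 0.0988×2 = 1.197600.
ILS growth factor: 1 + 0.0253×2 = 1.050600.
Forward (CNY per ILS) = 2.528 × 1.197600 / 1.050600 = 2.881718.

2.8817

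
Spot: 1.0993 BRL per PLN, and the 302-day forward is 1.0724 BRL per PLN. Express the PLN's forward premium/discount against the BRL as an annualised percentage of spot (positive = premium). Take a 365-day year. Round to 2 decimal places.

T = 302/365 years.
(F − S)/S = (1.0724 − 1.0993)/1.0993 = -0.0244701.
Annualise by dividing by T: -0.0244701 / (302/365) = -0.029575 → -2.96%.

-2.96%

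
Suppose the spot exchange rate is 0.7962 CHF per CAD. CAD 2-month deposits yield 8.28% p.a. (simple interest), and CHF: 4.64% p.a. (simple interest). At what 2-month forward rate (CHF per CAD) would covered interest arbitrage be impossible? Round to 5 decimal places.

T = 2/12 years.
Growth of 1 CHF over T: 1 + 0.0464×2/12 = 1.0077333.
Growth of 1 CAD over T: 1 + 0.0828×2/12 = 1.013800.
Forward (CHF per CAD) = 0.7962 × 1.0077333 / 1.013800 = 0.7914354.

0.79144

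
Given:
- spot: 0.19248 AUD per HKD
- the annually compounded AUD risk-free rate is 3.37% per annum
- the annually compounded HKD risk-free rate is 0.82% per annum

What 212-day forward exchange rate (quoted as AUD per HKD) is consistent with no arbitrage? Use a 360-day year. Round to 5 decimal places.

T = 212/360 years.
Growth of 1 AUD over T: (1 + 0.0337)^(212/360) = 1.0197102.
HKD growth factor: (1 + 0.0082)^(212/360) = 1.0048208.
So F = 0.19248 × 1.0197102 / 1.0048208 = 0.1953322 (AUD/HKD).

0.19533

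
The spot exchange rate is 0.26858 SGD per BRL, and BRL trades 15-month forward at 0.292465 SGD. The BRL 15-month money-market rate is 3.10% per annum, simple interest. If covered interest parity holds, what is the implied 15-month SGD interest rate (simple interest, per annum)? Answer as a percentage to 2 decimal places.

10.49%

T = 15/12 years.
CIP gives F = S · g_SGD/g_BRL, so g_SGD/g_BRL = 0.292465/0.26858 = 1.0889307.
BRL growth factor: 1 + 0.0310×15/12 = 1.038750.
So the SGD growth factor = 1.1311268.
r = (1.1311268 − 1)/(15/12) = 0.104901 → 10.49%.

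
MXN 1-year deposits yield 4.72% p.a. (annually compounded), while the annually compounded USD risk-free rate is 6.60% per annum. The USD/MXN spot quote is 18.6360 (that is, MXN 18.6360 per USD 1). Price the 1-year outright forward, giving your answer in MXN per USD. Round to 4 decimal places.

18.3073

T = 1 year.
MXN accumulates by (1 + 0.0472)^1 = 1.047200.
Growth of 1 USD over T: (1 + 0.0660)^1 = 1.066000.
Forward (MXN per USD) = 18.636 × 1.047200 / 1.066000 = 18.307335.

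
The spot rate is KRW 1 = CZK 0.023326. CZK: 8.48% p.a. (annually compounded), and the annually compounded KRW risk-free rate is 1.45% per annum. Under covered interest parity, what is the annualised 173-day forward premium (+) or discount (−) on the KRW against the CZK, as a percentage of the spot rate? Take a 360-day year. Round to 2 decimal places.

+6.81%

T = 173/360 years.
No-arbitrage forward: 0.023326 × 1.0398902 / 1.006942 = 0.024089251 CZK/KRW.
(F − S)/S ÷ T = (0.024089251 − 0.023326)/0.023326/(173/360) = 0.068090 → 6.81%.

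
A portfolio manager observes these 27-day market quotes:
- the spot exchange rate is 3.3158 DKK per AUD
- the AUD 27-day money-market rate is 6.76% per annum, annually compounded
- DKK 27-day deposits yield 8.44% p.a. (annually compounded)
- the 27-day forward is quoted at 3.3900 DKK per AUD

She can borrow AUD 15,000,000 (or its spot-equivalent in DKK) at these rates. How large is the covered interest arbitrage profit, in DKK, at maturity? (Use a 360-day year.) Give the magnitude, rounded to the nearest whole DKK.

T = 27/360 years.
Route A — deposit AUD, sell forward: 15,000,000 × 1.0049180394 × 3.3900 = DKK 51,100,082.30.
Route B — convert at spot, deposit DKK: 15,000,000 × 3.3158 × 1.0060955154 = DKK 50,040,172.65.
The quoted forward overvalues AUD, so borrow DKK, buy AUD at spot, deposit the AUD at 6.76%, and sell the proceeds forward at 3.3900.
Profit = 51,100,082.30 − 50,040,172.65 = DKK 1,059,910.

DKK 1,059,910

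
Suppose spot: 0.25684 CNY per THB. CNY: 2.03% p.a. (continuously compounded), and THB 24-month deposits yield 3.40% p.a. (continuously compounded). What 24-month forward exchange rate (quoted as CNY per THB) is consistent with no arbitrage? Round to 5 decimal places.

T = 2 years.
CNY accumulates by e^(0.0203×2) = 1.0414354.
THB accumulates by e^(0.0340×2) = 1.0703653.
So F = 0.25684 × 1.0414354 / 1.0703653 = 0.2498981 (CNY/THB).

0.24990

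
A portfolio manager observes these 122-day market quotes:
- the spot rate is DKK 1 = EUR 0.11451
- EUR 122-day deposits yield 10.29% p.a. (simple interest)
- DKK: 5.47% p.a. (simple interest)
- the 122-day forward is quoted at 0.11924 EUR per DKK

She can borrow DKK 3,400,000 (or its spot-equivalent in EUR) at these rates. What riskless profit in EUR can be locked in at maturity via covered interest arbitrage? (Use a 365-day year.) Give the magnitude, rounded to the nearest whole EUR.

EUR 10,104

T = 122/365 years.
Invest the DKK and cover forward: 3,400,000 × 1.01828329 × 0.11924 = EUR 412,828.34.
Convert at spot and invest in EUR: 3,400,000 × 0.11451 × 1.03439397 = EUR 402,724.74.
The quoted forward overvalues DKK, so borrow EUR, buy DKK at spot, deposit the DKK at 5.47%, and sell the proceeds forward at 0.11924.
Profit = 412,828.34 − 402,724.74 = EUR 10,104.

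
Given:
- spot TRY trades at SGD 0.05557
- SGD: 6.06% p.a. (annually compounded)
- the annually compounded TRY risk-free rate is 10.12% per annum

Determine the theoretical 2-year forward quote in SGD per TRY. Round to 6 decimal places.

T = 2 years.
SGD growth factor: (1 + 0.0606)^2 = 1.1248724.
TRY accumulates by (1 + 0.1012)^2 = 1.2126414.
Forward (SGD per TRY) = 0.05557 × 1.1248724 / 1.2126414 = 0.05154793.

0.051548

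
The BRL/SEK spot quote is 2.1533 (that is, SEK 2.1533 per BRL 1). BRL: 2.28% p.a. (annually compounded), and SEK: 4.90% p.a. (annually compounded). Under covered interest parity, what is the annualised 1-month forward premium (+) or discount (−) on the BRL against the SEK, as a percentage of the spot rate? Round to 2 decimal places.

T = 1/12 years.
F = S · g_SEK/g_BRL = 2.1533 × 1.0039944/1.0018804 = 2.1578435.
Annualised premium = (F − S)/S × (1/T) = (2.1578435 − 2.1533)/2.1533 ÷ (1/12) = 2.53%.

+2.53%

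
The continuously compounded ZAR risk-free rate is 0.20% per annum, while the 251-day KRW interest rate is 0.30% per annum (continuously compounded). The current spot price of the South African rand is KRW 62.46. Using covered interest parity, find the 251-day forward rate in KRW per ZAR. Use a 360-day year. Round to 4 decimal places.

62.5036

T = 251/360 years.
KRW growth factor: e^(0.0030×251/360) = 1.00209386.
ZAR accumulates by e^(0.0020×251/360) = 1.00139542.
Forward (KRW per ZAR) = 62.46 × 1.00209386 / 1.00139542 = 62.503564.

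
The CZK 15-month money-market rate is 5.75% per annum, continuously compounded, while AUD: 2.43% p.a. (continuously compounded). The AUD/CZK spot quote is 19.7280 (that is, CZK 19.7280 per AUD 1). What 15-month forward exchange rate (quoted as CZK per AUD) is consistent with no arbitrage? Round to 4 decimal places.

T = 15/12 years.
CZK accumulates by e^(0.0575×15/12) = 1.07452102.
AUD accumulates by e^(0.0243×15/12) = 1.03084103.
CIP: F = S · (grow CZK)/(grow AUD) = 19.728 × 1.07452102/1.03084103 = 20.563938 CZK per AUD.

20.5639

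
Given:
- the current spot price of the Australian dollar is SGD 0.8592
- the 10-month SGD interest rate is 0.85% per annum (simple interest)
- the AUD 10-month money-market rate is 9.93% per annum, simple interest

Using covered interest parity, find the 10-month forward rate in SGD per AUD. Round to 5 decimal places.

0.79916

T = 10/12 years.
SGD growth factor: 1 + 0.0085×10/12 = 1.0070833.
Growth of 1 AUD over T: 1 + 0.0993×10/12 = 1.082750.
Forward (SGD per AUD) = 0.8592 × 1.0070833 / 1.082750 = 0.7991558.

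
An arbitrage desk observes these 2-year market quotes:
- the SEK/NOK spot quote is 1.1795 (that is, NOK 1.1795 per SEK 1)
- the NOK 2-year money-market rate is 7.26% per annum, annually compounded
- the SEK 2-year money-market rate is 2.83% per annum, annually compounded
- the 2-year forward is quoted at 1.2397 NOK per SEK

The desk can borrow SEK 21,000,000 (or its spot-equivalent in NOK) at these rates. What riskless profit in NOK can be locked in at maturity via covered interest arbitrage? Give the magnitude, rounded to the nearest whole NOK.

T = 2 years.
Route A — deposit SEK, sell forward: 21,000,000 × 1.05740089 × 1.2397 = NOK 27,528,057.55.
Route B — convert at spot, deposit NOK: 21,000,000 × 1.1795 × 1.15047076 = NOK 28,496,585.49.
The quoted forward undervalues SEK, so borrow SEK, convert to NOK at spot, deposit the NOK at 7.26%, and buy SEK forward at 1.2397 to cover the loan.
Profit = 28,496,585.49 − 27,528,057.55 = NOK 968,528.

NOK 968,528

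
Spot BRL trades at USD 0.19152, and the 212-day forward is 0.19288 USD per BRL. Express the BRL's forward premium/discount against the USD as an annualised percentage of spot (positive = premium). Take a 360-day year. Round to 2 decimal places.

+1.21%

T = 212/360 years.
(F − S)/S = (0.19288 − 0.19152)/0.19152 = 0.0071011.
Per annum: 0.0071011 / (212/360) = 0.012058 = 1.21%.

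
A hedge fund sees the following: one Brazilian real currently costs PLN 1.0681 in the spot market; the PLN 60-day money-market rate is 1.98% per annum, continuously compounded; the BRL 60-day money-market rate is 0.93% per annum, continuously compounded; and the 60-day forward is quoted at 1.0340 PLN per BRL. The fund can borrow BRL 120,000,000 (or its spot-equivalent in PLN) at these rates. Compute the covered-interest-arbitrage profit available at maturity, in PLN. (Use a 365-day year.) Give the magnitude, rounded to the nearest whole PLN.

PLN 4,320,019

T = 60/365 years.
Invest the BRL and cover forward: 120,000,000 × 1.00152993628 × 1.0340 = PLN 124,269,834.49.
Convert at spot and invest in PLN: 120,000,000 × 1.0681 × 1.00326009712 = PLN 128,589,853.17.
The quoted forward undervalues BRL, so borrow BRL, convert to PLN at spot, deposit the PLN at 1.98%, and buy BRL forward at 1.0340 to cover the loan.
Arbitrage profit = |124,269,834.49 − 128,589,853.17| = PLN 4,320,019.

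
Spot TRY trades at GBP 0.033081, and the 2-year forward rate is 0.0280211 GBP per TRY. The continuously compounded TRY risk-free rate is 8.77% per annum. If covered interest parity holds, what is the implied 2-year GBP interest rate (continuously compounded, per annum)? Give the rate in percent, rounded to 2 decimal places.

T = 2 years.
CIP gives F = S · g_GBP/g_TRY, so g_GBP/g_TRY = 0.0280211/0.033081 = 0.8470451.
TRY growth factor: e^(0.0877×2) = 1.1917228.
Hence g_GBP = 1.009443.
Take logs: ln 1.009443 / 2 = 0.004699, so 0.47%.

0.47%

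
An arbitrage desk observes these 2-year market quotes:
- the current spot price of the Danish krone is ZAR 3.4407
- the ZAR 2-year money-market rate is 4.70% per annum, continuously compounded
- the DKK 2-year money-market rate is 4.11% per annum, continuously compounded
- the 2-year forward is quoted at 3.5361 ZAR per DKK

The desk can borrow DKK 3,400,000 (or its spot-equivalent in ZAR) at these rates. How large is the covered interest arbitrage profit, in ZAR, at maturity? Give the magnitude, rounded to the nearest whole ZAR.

ZAR 201,394

T = 2 years.
Invest the DKK and cover forward: 3,400,000 × 1.0856729227 × 3.5361 = ZAR 13,052,763.27.
Convert at spot and invest in ZAR: 3,400,000 × 3.4407 × 1.0985597459 = ZAR 12,851,369.36.
The quoted forward overvalues DKK, so borrow ZAR, buy DKK at spot, deposit the DKK at 4.11%, and sell the proceeds forward at 3.5361.
Arbitrage profit = |13,052,763.27 − 12,851,369.36| = ZAR 201,394.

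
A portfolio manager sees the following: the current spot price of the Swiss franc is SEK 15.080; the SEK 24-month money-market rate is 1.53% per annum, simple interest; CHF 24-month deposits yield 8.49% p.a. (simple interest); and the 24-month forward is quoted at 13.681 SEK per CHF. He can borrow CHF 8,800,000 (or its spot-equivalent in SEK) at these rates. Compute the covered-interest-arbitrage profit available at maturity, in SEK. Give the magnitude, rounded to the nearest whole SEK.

SEK 4,070,755

T = 2 years.
Route A — deposit CHF, sell forward: 8,800,000 × 1.169800 × 13.681 = SEK 140,835,497.44.
Route B — convert at spot, deposit SEK: 8,800,000 × 15.080 × 1.030600 = SEK 136,764,742.40.
The quoted forward overvalues CHF, so borrow SEK, buy CHF at spot, deposit the CHF at 8.49%, and sell the proceeds forward at 13.681.
The gap between the two covered legs is SEK 4,070,755.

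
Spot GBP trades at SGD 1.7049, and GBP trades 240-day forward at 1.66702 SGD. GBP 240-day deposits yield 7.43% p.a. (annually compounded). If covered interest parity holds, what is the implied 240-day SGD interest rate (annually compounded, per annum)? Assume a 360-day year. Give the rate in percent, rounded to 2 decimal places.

T = 240/360 years.
CIP gives F = S · g_SGD/g_GBP, so g_SGD/g_GBP = 1.66702/1.7049 = 0.9777817.
The GBP side grows by (1 + 0.0743)^(240/360) = 1.0489394.
So the SGD growth factor = 1.0256337.
r = 1.0256337^(360/240) − 1 = 0.038696 → 3.87%.

3.87%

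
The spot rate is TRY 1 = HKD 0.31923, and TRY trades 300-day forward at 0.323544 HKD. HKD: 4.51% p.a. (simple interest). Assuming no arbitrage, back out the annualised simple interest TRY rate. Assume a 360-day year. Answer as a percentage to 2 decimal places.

2.85%

T = 300/360 years.
By CIP, F/S equals the HKD-to-TRY growth ratio: 0.323544/0.31923 = 1.0135138.
The HKD side grows by 1 + 0.0451×300/360 = 1.0375833.
Hence g_TRY = 1.0237486.
r = (1.0237486 − 1)/(300/360) = 0.028498 → 2.85%.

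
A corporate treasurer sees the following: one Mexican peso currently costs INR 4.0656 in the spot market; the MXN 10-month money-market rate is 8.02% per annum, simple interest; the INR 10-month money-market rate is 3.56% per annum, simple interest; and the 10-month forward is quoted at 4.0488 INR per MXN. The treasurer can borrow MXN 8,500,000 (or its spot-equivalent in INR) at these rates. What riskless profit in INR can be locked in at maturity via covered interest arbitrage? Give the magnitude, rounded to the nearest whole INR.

INR 1,132,047

T = 10/12 years.
Keep in MXN, deliver into the forward: 8,500,000·1.0668333333·4.0488 = INR 36,714,855.80.
Swap to INR now, deposit: 8,500,000·4.0656·1.0296666667 = INR 35,582,808.80.
The quoted forward overvalues MXN, so borrow INR, buy MXN at spot, deposit the MXN at 8.02%, and sell the proceeds forward at 4.0488.
The gap between the two covered legs is INR 1,132,047.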